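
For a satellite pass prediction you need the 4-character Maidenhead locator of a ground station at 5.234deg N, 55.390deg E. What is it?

Shift to the Maidenhead origin (180°W, 90°S): lon 235.39, lat 95.23.
Field (20°×10°, letters A–R): 235.39/20 → 11 → L, 95.23/10 → 9 → J; chars LJ.
Square (2°×1°, digits 0–9): 15.39/2 → 7, 5.23/1 → 5; chars 75.

LJ75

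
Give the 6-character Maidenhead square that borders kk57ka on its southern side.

KK56kx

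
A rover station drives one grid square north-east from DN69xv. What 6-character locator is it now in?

DN79aw

Longitude subsquare x = 23; +1 → 24, wraps to 0 = a, carry into square.
Longitude square 6; +1 → 7.
Latitude subsquare v = 21; +1 → 22 = w.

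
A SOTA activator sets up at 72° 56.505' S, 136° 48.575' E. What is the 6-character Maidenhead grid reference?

PB87jb

Shift to the Maidenhead origin (180°W, 90°S): lon 316.8096, lat 17.0583.
Field (20°×10°, letters A–R): 316.8096/20 → 15 → P, 17.0583/10 → 1 → B; chars PB.
Square (2°×1°, digits 0–9): 16.8096/2 → 8, 7.0583/1 → 7; chars 87.
Subsquare (5′×2.5′, letters a–x): 0.8096/0.0833333 → 9 → j, 0.0583/0.0416667 → 1 → b; chars jb.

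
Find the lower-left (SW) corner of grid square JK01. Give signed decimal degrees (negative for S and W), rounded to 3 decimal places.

Field J=9, K=10: +9·20° lon, +10·10° lat → SW at lon 0°, lat 10°.
Square 0, 1: +0·2° lon, +1·1° lat → SW at lon 0°, lat 11°.
latitude 11.000, longitude 0.000.

11.000, 0.000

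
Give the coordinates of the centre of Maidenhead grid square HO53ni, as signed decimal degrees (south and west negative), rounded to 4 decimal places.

Field H=7, O=14: +7·20° lon, +14·10° lat → SW at lon -40°, lat 50°.
Square 5, 3: +5·2° lon, +3·1° lat → SW at lon -30°, lat 53°.
Subsquare n=13, i=8: +13·0.0833333° lon, +8·0.0416667° lat → SW at lon -28.9167°, lat 53.3333°.
Cell spans 0.0833333° lon × 0.0416667° lat. Centre is SW corner plus half of each.
latitude 53.3542, longitude -28.8750.

53.3542, -28.8750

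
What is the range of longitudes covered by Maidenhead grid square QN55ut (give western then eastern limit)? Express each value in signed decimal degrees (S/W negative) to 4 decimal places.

151.6667, 151.7500

Field Q=16, N=13: +16·20° lon, +13·10° lat → SW at lon 140°, lat 40°.
Square 5, 5: +5·2° lon, +5·1° lat → SW at lon 150°, lat 45°.
Subsquare u=20, t=19: +20·0.0833333° lon, +19·0.0416667° lat → SW at lon 151.667°, lat 45.7917°.
Cell spans 0.0833333° lon × 0.0416667° lat.
west 151.6667, east 151.7500.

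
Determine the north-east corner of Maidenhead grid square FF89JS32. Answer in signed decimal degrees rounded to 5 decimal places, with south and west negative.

Field F=5, F=5: +5·20° lon, +5·10° lat → SW at lon -80°, lat -40°.
Square 8, 9: +8·2° lon, +9·1° lat → SW at lon -64°, lat -31°.
Subsquare j=9, s=18: +9·0.0833333° lon, +18·0.0416667° lat → SW at lon -63.25°, lat -30.25°.
Extended square 3, 2: +3·0.00833333° lon, +2·0.00416667° lat → SW at lon -63.225°, lat -30.2417°.
Cell spans 0.00833333° lon × 0.00416667° lat. NE corner is SW corner plus one full cell.
latitude -30.23750, longitude -63.21667.

-30.23750, -63.21667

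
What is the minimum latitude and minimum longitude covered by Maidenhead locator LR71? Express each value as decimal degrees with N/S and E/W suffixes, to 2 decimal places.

Field L=11, R=17: +11·20° lon, +17·10° lat → SW at lon 40°, lat 80°.
Square 7, 1: +7·2° lon, +1·1° lat → SW at lon 54°, lat 81°.
latitude 81.00° N, longitude 54.00° E.

81.00° N, 54.00° E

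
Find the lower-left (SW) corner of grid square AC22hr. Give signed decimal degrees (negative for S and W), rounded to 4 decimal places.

Field A=0, C=2: +0·20° lon, +2·10° lat → SW at lon -180°, lat -70°.
Square 2, 2: +2·2° lon, +2·1° lat → SW at lon -176°, lat -68°.
Subsquare h=7, r=17: +7·0.0833333° lon, +17·0.0416667° lat → SW at lon -175.417°, lat -67.2917°.
latitude -67.2917, longitude -175.4167.

-67.2917, -175.4167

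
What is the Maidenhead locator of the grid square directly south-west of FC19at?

Longitude subsquare a = 0; −1 → -1, wraps to 23 = x, carry into square.
Longitude square 1; −1 → 0.
Latitude subsquare t = 19; −1 → 18 = s.

FC09xs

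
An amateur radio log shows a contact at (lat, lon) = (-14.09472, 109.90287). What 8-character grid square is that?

OH45wv87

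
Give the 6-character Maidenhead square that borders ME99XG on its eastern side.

NE09ag

Longitude subsquare x = 23; +1 → 24, wraps to 0 = a, carry into square.
Longitude square 9; +1 → 10, wraps to 0, carry into field.
Longitude field M = 12; +1 → 13 = N.
The latitude characters are unchanged.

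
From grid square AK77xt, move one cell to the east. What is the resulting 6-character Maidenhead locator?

AK87at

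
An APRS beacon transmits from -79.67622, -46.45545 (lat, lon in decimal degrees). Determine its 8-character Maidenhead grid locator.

GB60sh57

Add 180° to longitude and 90° to latitude: 133.54455, 10.32378.
Field (20°×10°, letters A–R): 133.54455/20 → 6 → G, 10.32378/10 → 1 → B; chars GB.
Square (2°×1°, digits 0–9): 13.54455/2 → 6, 0.32378/1 → 0; chars 60.
Subsquare (5′×2.5′, letters a–x): 1.54455/0.0833333 → 18 → s, 0.32378/0.0416667 → 7 → h; chars sh.
Extended square (30″×15″, digits 0–9): 0.04455/0.00833333 → 5, 0.03211/0.00416667 → 7; chars 57.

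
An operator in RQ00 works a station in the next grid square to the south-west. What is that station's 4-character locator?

QP99

Longitude square 0; −1 → -1, wraps to 9, carry into field.
Longitude field R = 17; −1 → 16 = Q.
Latitude square 0; −1 → -1, wraps to 9, carry into field.
Latitude field Q = 16; −1 → 15 = P.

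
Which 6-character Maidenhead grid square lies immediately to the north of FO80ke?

FO80kf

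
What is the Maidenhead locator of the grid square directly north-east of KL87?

Longitude square 8; +1 → 9.
Latitude square 7; +1 → 8.

KL98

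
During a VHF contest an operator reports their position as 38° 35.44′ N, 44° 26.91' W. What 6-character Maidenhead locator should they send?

Offset from 180°W / 90°S: lon 135.5515°, lat 128.5907°.
Field (20°×10°, letters A–R): 135.5515/20 → 6 → G, 128.5907/10 → 12 → M; chars GM.
Square (2°×1°, digits 0–9): 15.5515/2 → 7, 8.5907/1 → 8; chars 78.
Subsquare (5′×2.5′, letters a–x): 1.5515/0.0833333 → 18 → s, 0.5907/0.0416667 → 14 → o; chars so.

GM78so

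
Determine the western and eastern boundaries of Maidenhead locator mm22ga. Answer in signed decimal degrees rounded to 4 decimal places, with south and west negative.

64.5000, 64.5833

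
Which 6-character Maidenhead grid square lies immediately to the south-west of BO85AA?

Longitude subsquare a = 0; −1 → -1, wraps to 23 = x, carry into square.
Longitude square 8; −1 → 7.
Latitude subsquare a = 0; −1 → -1, wraps to 23 = x, carry into square.
Latitude square 5; −1 → 4.

BO74xx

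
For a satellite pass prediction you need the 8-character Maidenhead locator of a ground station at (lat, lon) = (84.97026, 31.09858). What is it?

KR54nx12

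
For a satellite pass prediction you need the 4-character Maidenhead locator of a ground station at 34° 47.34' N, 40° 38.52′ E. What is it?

Offset from 180°W / 90°S: lon 220.64°, lat 124.79°.
Field: lon ⌊220.64/20⌋ = 11 → L; lat ⌊124.79/10⌋ = 12 → M.
Square: lon ⌊0.64/2⌋ = 0; lat ⌊4.79/1⌋ = 4.

LM04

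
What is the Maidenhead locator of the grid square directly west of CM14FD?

CM14ed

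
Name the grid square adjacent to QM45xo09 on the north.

QM45xp00

Latitude extended square 9; +1 → 10, wraps to 0, carry into subsquare.
Latitude subsquare o = 14; +1 → 15 = p.
The longitude characters are unchanged.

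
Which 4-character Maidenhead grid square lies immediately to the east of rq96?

AQ06

Longitude square 9; +1 → 10, wraps to 0, carry into field.
Longitude field R = 17; +1 → 18, wraps to 0 = A, wrapping around the antimeridian.
The latitude characters are unchanged.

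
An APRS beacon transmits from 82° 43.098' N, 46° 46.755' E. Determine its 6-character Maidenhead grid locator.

LR32jr

Shift to the Maidenhead origin (180°W, 90°S): lon 226.7792, lat 172.7183.
Field: 226.7792/20 → 11 → L, 172.7183/10 → 17 → R; chars LR.
Square: 6.7792/2 → 3, 2.7183/1 → 2; chars 32.
Subsquare: 0.7792/0.0833333 → 9 → j, 0.7183/0.0416667 → 17 → r; chars jr.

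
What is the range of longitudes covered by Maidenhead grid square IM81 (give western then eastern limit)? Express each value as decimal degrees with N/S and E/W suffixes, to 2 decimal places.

4.00° W, 2.00° W

Field I=8, M=12: +8·20° lon, +12·10° lat → SW at lon -20°, lat 30°.
Square 8, 1: +8·2° lon, +1·1° lat → SW at lon -4°, lat 31°.
Cell spans 2° lon × 1° lat.
west 4.00° W, east 2.00° W.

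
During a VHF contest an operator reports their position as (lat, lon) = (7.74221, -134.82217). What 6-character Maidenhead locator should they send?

CJ27or

Offset from 180°W / 90°S: lon 45.1778°, lat 97.7422°.
Field (20°×10°, letters A–R): 45.1778/20 → 2 → C, 97.7422/10 → 9 → J; chars CJ.
Square (2°×1°, digits 0–9): 5.1778/2 → 2, 7.7422/1 → 7; chars 27.
Subsquare (5′×2.5′, letters a–x): 1.1778/0.0833333 → 14 → o, 0.7422/0.0416667 → 17 → r; chars or.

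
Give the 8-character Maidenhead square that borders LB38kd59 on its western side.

LB38kd49

Longitude extended square 5; −1 → 4.
The latitude characters are unchanged.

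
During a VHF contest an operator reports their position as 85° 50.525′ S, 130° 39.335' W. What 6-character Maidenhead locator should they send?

CA44qd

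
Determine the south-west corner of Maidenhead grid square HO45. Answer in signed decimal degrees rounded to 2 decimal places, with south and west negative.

55.00, -32.00

Field H=7, O=14: +7·20° lon, +14·10° lat → SW at lon -40°, lat 50°.
Square 4, 5: +4·2° lon, +5·1° lat → SW at lon -32°, lat 55°.
latitude 55.00, longitude -32.00.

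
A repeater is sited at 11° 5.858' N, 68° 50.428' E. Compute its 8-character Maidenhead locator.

Offset from 180°W / 90°S: lon 248.84047°, lat 101.09763°.
Field (20°×10°, letters A–R): 248.84047/20 → 12 → M, 101.09763/10 → 10 → K; chars MK.
Square (2°×1°, digits 0–9): 8.84047/2 → 4, 1.09763/1 → 1; chars 41.
Subsquare (5′×2.5′, letters a–x): 0.84047/0.0833333 → 10 → k, 0.09763/0.0416667 → 2 → c; chars kc.
Extended square (30″×15″, digits 0–9): 0.00713/0.00833333 → 0, 0.01430/0.00416667 → 3; chars 03.

MK41kc03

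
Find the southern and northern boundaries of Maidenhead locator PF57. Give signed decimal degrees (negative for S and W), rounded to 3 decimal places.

Field P=15, F=5: +15·20° lon, +5·10° lat → SW at lon 120°, lat -40°.
Square 5, 7: +5·2° lon, +7·1° lat → SW at lon 130°, lat -33°.
Cell spans 2° lon × 1° lat.
south -33.000, north -32.000.

-33.000, -32.000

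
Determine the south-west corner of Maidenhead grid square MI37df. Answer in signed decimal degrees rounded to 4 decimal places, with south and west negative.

Field M=12, I=8: +12·20° lon, +8·10° lat → SW at lon 60°, lat -10°.
Square 3, 7: +3·2° lon, +7·1° lat → SW at lon 66°, lat -3°.
Subsquare d=3, f=5: +3·0.0833333° lon, +5·0.0416667° lat → SW at lon 66.25°, lat -2.79167°.
latitude -2.7917, longitude 66.2500.

-2.7917, 66.2500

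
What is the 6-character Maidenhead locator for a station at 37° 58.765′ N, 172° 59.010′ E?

RM67lx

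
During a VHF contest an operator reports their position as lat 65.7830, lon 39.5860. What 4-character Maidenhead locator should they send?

KP95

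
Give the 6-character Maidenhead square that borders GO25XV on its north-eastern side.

GO35aw

Longitude subsquare x = 23; +1 → 24, wraps to 0 = a, carry into square.
Longitude square 2; +1 → 3.
Latitude subsquare v = 21; +1 → 22 = w.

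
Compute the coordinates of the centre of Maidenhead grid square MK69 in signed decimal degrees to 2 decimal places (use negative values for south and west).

19.50, 73.00

Field M=12, K=10: +12·20° lon, +10·10° lat → SW at lon 60°, lat 10°.
Square 6, 9: +6·2° lon, +9·1° lat → SW at lon 72°, lat 19°.
Cell spans 2° lon × 1° lat. Centre is SW corner plus half of each.
latitude 19.50, longitude 73.00.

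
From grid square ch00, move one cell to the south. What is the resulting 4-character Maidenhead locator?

CG09

Latitude square 0; −1 → -1, wraps to 9, carry into field.
Latitude field H = 7; −1 → 6 = G.
The longitude characters are unchanged.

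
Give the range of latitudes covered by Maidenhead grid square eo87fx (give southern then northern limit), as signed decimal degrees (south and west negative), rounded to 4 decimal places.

57.9583, 58.0000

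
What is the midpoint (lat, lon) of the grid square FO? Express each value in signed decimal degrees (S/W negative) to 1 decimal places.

55.0, -70.0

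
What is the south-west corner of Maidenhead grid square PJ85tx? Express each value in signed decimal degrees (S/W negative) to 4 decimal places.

5.9583, 137.5833

Field P=15, J=9: +15·20° lon, +9·10° lat → SW at lon 120°, lat 0°.
Square 8, 5: +8·2° lon, +5·1° lat → SW at lon 136°, lat 5°.
Subsquare t=19, x=23: +19·0.0833333° lon, +23·0.0416667° lat → SW at lon 137.583°, lat 5.95833°.
latitude 5.9583, longitude 137.5833.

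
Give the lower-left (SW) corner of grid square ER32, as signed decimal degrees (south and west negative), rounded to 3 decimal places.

82.000, -94.000

Field E=4, R=17: +4·20° lon, +17·10° lat → SW at lon -100°, lat 80°.
Square 3, 2: +3·2° lon, +2·1° lat → SW at lon -94°, lat 82°.
latitude 82.000, longitude -94.000.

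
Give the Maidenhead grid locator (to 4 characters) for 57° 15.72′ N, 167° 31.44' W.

AO67

Offset from 180°W / 90°S: lon 12.48°, lat 147.26°.
Field: lon ⌊12.48/20⌋ = 0 → A; lat ⌊147.26/10⌋ = 14 → O.
Square: lon ⌊12.48/2⌋ = 6; lat ⌊7.26/1⌋ = 7.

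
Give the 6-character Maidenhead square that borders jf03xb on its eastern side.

JF13ab

Longitude subsquare x = 23; +1 → 24, wraps to 0 = a, carry into square.
Longitude square 0; +1 → 1.
The latitude characters are unchanged.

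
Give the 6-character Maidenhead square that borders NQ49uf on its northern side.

NQ49ug

Latitude subsquare f = 5; +1 → 6 = g.
The longitude characters are unchanged.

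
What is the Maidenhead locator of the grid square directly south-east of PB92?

QB01

Longitude square 9; +1 → 10, wraps to 0, carry into field.
Longitude field P = 15; +1 → 16 = Q.
Latitude square 2; −1 → 1.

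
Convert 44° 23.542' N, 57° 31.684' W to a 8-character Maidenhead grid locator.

Offset from 180°W / 90°S: lon 122.47193°, lat 134.39237°.
Field: 122.47193/20 → 6 → G, 134.39237/10 → 13 → N; chars GN.
Square: 2.47193/2 → 1, 4.39237/1 → 4; chars 14.
Subsquare: 0.47193/0.0833333 → 5 → f, 0.39237/0.0416667 → 9 → j; chars fj.
Extended square: 0.05527/0.00833333 → 6, 0.01737/0.00416667 → 4; chars 64.

GN14fj64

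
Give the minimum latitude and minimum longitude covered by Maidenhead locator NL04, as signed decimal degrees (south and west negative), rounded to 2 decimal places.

24.00, 80.00

Field N=13, L=11: +13·20° lon, +11·10° lat → SW at lon 80°, lat 20°.
Square 0, 4: +0·2° lon, +4·1° lat → SW at lon 80°, lat 24°.
latitude 24.00, longitude 80.00.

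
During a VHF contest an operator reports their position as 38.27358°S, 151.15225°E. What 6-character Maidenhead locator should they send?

Offset from 180°W / 90°S: lon 331.1522°, lat 51.7264°.
Field: lon ⌊331.1522/20⌋ = 16 → Q; lat ⌊51.7264/10⌋ = 5 → F.
Square: lon ⌊11.1522/2⌋ = 5; lat ⌊1.7264/1⌋ = 1.
Subsquare: lon ⌊1.1522/0.0833333⌋ = 13 → n; lat ⌊0.7264/0.0416667⌋ = 17 → r.

QF51nr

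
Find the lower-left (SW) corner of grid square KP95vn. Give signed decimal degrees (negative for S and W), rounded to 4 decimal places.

65.5417, 39.7500

Field K=10, P=15: +10·20° lon, +15·10° lat → SW at lon 20°, lat 60°.
Square 9, 5: +9·2° lon, +5·1° lat → SW at lon 38°, lat 65°.
Subsquare v=21, n=13: +21·0.0833333° lon, +13·0.0416667° lat → SW at lon 39.75°, lat 65.5417°.
latitude 65.5417, longitude 39.7500.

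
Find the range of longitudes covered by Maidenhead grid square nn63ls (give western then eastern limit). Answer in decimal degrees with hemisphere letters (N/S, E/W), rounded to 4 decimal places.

Field N=13, N=13: +13·20° lon, +13·10° lat → SW at lon 80°, lat 40°.
Square 6, 3: +6·2° lon, +3·1° lat → SW at lon 92°, lat 43°.
Subsquare l=11, s=18: +11·0.0833333° lon, +18·0.0416667° lat → SW at lon 92.9167°, lat 43.75°.
Cell spans 0.0833333° lon × 0.0416667° lat.
west 92.9167° E, east 93.0000° E.

92.9167° E, 93.0000° E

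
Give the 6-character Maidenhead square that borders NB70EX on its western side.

NB70dx

Longitude subsquare e = 4; −1 → 3 = d.
The latitude characters are unchanged.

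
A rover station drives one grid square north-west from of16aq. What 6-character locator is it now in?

OF06xr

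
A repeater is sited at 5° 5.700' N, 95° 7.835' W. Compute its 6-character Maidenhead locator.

EJ25kc

Offset from 180°W / 90°S: lon 84.8694°, lat 95.0950°.
Field (20°×10°, letters A–R): 84.8694/20 → 4 → E, 95.0950/10 → 9 → J; chars EJ.
Square (2°×1°, digits 0–9): 4.8694/2 → 2, 5.0950/1 → 5; chars 25.
Subsquare (5′×2.5′, letters a–x): 0.8694/0.0833333 → 10 → k, 0.0950/0.0416667 → 2 → c; chars kc.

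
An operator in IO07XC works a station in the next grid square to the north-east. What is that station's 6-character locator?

IO17ad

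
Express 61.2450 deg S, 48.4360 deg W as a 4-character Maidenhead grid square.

Offset from 180°W / 90°S: lon 131.56°, lat 28.76°.
Field: lon ⌊131.56/20⌋ = 6 → G; lat ⌊28.76/10⌋ = 2 → C.
Square: lon ⌊11.56/2⌋ = 5; lat ⌊8.76/1⌋ = 8.

GC58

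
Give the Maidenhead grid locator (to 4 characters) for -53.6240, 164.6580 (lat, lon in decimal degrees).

RD26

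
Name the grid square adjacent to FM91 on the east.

Longitude square 9; +1 → 10, wraps to 0, carry into field.
Longitude field F = 5; +1 → 6 = G.
The latitude characters are unchanged.

GM01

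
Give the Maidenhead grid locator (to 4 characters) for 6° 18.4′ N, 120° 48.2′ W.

CJ96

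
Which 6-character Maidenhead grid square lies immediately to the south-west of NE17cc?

NE17bb

Longitude subsquare c = 2; −1 → 1 = b.
Latitude subsquare c = 2; −1 → 1 = b.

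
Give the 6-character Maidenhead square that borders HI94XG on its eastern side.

II04ag

Longitude subsquare x = 23; +1 → 24, wraps to 0 = a, carry into square.
Longitude square 9; +1 → 10, wraps to 0, carry into field.
Longitude field H = 7; +1 → 8 = I.
The latitude characters are unchanged.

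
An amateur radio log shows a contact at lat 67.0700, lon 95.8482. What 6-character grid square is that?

NP77wb

Offset from 180°W / 90°S: lon 275.8482°, lat 157.0700°.
Field: 275.8482/20 → 13 → N, 157.0700/10 → 15 → P; chars NP.
Square: 15.8482/2 → 7, 7.0700/1 → 7; chars 77.
Subsquare: 1.8482/0.0833333 → 22 → w, 0.0700/0.0416667 → 1 → b; chars wb.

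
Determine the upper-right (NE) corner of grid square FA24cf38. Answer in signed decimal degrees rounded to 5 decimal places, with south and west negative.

Field F=5, A=0: +5·20° lon, +0·10° lat → SW at lon -80°, lat -90°.
Square 2, 4: +2·2° lon, +4·1° lat → SW at lon -76°, lat -86°.
Subsquare c=2, f=5: +2·0.0833333° lon, +5·0.0416667° lat → SW at lon -75.8333°, lat -85.7917°.
Extended square 3, 8: +3·0.00833333° lon, +8·0.00416667° lat → SW at lon -75.8083°, lat -85.7583°.
Cell spans 0.00833333° lon × 0.00416667° lat. NE corner is SW corner plus one full cell.
latitude -85.75417, longitude -75.80000.

-85.75417, -75.80000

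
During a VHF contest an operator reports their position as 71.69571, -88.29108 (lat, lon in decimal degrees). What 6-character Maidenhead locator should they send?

Shift to the Maidenhead origin (180°W, 90°S): lon 91.7089, lat 161.6957.
Field: 91.7089/20 → 4 → E, 161.6957/10 → 16 → Q; chars EQ.
Square: 11.7089/2 → 5, 1.6957/1 → 1; chars 51.
Subsquare: 1.7089/0.0833333 → 20 → u, 0.6957/0.0416667 → 16 → q; chars uq.

EQ51uq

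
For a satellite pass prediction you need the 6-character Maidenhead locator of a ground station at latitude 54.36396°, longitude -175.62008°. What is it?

AO24ei

Offset from 180°W / 90°S: lon 4.3799°, lat 144.3640°.
Field: lon ⌊4.3799/20⌋ = 0 → A; lat ⌊144.3640/10⌋ = 14 → O.
Square: lon ⌊4.3799/2⌋ = 2; lat ⌊4.3640/1⌋ = 4.
Subsquare: lon ⌊0.3799/0.0833333⌋ = 4 → e; lat ⌊0.3640/0.0416667⌋ = 8 → i.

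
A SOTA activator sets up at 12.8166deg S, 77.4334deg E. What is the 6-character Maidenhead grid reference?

MH87re

Add 180° to longitude and 90° to latitude: 257.4334, 77.1834.
Field: lon ⌊257.4334/20⌋ = 12 → M; lat ⌊77.1834/10⌋ = 7 → H.
Square: lon ⌊17.4334/2⌋ = 8; lat ⌊7.1834/1⌋ = 7.
Subsquare: lon ⌊1.4334/0.0833333⌋ = 17 → r; lat ⌊0.1834/0.0416667⌋ = 4 → e.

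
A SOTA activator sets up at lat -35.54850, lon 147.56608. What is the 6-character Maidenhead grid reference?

Add 180° to longitude and 90° to latitude: 327.5661, 54.4515.
Field (20°×10°, letters A–R): lon ⌊327.5661/20⌋ = 16 → Q; lat ⌊54.4515/10⌋ = 5 → F.
Square (2°×1°, digits 0–9): lon ⌊7.5661/2⌋ = 3; lat ⌊4.4515/1⌋ = 4.
Subsquare (5′×2.5′, letters a–x): lon ⌊1.5661/0.0833333⌋ = 18 → s; lat ⌊0.4515/0.0416667⌋ = 10 → k.

QF34sk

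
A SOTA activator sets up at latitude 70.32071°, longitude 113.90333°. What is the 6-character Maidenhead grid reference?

OQ60wh

Add 180° to longitude and 90° to latitude: 293.9033, 160.3207.
Field: lon ⌊293.9033/20⌋ = 14 → O; lat ⌊160.3207/10⌋ = 16 → Q.
Square: lon ⌊13.9033/2⌋ = 6; lat ⌊0.3207/1⌋ = 0.
Subsquare: lon ⌊1.9033/0.0833333⌋ = 22 → w; lat ⌊0.3207/0.0416667⌋ = 7 → h.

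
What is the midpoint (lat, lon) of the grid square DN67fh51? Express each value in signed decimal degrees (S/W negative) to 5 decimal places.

47.29792, -107.53750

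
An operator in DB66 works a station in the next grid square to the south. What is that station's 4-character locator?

DB65

Latitude square 6; −1 → 5.
The longitude characters are unchanged.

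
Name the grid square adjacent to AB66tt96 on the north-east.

AB66ut07

Longitude extended square 9; +1 → 10, wraps to 0, carry into subsquare.
Longitude subsquare t = 19; +1 → 20 = u.
Latitude extended square 6; +1 → 7.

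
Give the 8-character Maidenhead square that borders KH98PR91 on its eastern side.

KH98qr01

Longitude extended square 9; +1 → 10, wraps to 0, carry into subsquare.
Longitude subsquare p = 15; +1 → 16 = q.
The latitude characters are unchanged.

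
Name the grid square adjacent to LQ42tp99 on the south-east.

LQ42up08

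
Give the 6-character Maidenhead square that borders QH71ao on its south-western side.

QH61xn

Longitude subsquare a = 0; −1 → -1, wraps to 23 = x, carry into square.
Longitude square 7; −1 → 6.
Latitude subsquare o = 14; −1 → 13 = n.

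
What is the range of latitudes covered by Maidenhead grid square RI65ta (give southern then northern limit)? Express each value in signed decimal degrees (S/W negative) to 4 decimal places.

-5.0000, -4.9583

Field R=17, I=8: +17·20° lon, +8·10° lat → SW at lon 160°, lat -10°.
Square 6, 5: +6·2° lon, +5·1° lat → SW at lon 172°, lat -5°.
Subsquare t=19, a=0: +19·0.0833333° lon, +0·0.0416667° lat → SW at lon 173.583°, lat -5°.
Cell spans 0.0833333° lon × 0.0416667° lat.
south -5.0000, north -4.9583.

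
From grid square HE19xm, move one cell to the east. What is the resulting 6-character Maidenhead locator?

HE29am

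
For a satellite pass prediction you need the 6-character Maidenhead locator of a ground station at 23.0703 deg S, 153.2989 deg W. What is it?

BG36iw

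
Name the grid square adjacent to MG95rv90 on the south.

Latitude extended square 0; −1 → -1, wraps to 9, carry into subsquare.
Latitude subsquare v = 21; −1 → 20 = u.
The longitude characters are unchanged.

MG95ru99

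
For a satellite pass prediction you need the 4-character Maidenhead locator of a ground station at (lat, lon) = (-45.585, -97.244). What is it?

Shift to the Maidenhead origin (180°W, 90°S): lon 82.76, lat 44.41.
Field (20°×10°, letters A–R): 82.76/20 → 4 → E, 44.41/10 → 4 → E; chars EE.
Square (2°×1°, digits 0–9): 2.76/2 → 1, 4.41/1 → 4; chars 14.

EE14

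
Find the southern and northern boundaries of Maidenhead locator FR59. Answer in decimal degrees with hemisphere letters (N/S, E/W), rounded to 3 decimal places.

89.000° N, 90.000° N

Field F=5, R=17: +5·20° lon, +17·10° lat → SW at lon -80°, lat 80°.
Square 5, 9: +5·2° lon, +9·1° lat → SW at lon -70°, lat 89°.
Cell spans 2° lon × 1° lat.
south 89.000° N, north 90.000° N.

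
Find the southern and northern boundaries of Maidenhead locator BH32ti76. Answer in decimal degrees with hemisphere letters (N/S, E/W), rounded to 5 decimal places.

17.64167° S, 17.63750° S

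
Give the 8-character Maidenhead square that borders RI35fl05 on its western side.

Longitude extended square 0; −1 → -1, wraps to 9, carry into subsquare.
Longitude subsquare f = 5; −1 → 4 = e.
The latitude characters are unchanged.

RI35el95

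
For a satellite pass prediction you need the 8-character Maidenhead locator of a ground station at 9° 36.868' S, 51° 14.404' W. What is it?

GI40jj12

Offset from 180°W / 90°S: lon 128.75993°, lat 80.38553°.
Field: lon ⌊128.75993/20⌋ = 6 → G; lat ⌊80.38553/10⌋ = 8 → I.
Square: lon ⌊8.75993/2⌋ = 4; lat ⌊0.38553/1⌋ = 0.
Subsquare: lon ⌊0.75993/0.0833333⌋ = 9 → j; lat ⌊0.38553/0.0416667⌋ = 9 → j.
Extended square: lon ⌊0.00993/0.00833333⌋ = 1; lat ⌊0.01053/0.00416667⌋ = 2.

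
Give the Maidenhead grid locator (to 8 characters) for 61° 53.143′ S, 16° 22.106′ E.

Offset from 180°W / 90°S: lon 196.36843°, lat 28.11428°.
Field (20°×10°, letters A–R): 196.36843/20 → 9 → J, 28.11428/10 → 2 → C; chars JC.
Square (2°×1°, digits 0–9): 16.36843/2 → 8, 8.11428/1 → 8; chars 88.
Subsquare (5′×2.5′, letters a–x): 0.36843/0.0833333 → 4 → e, 0.11428/0.0416667 → 2 → c; chars ec.
Extended square (30″×15″, digits 0–9): 0.03510/0.00833333 → 4, 0.03095/0.00416667 → 7; chars 47.

JC88ec47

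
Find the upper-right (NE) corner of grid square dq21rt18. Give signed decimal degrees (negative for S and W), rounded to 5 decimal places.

Field D=3, Q=16: +3·20° lon, +16·10° lat → SW at lon -120°, lat 70°.
Square 2, 1: +2·2° lon, +1·1° lat → SW at lon -116°, lat 71°.
Subsquare r=17, t=19: +17·0.0833333° lon, +19·0.0416667° lat → SW at lon -114.583°, lat 71.7917°.
Extended square 1, 8: +1·0.00833333° lon, +8·0.00416667° lat → SW at lon -114.575°, lat 71.825°.
Cell spans 0.00833333° lon × 0.00416667° lat. NE corner is SW corner plus one full cell.
latitude 71.82917, longitude -114.56667.

71.82917, -114.56667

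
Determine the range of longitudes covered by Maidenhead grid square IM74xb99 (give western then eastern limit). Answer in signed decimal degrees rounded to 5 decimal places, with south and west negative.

Field I=8, M=12: +8·20° lon, +12·10° lat → SW at lon -20°, lat 30°.
Square 7, 4: +7·2° lon, +4·1° lat → SW at lon -6°, lat 34°.
Subsquare x=23, b=1: +23·0.0833333° lon, +1·0.0416667° lat → SW at lon -4.08333°, lat 34.0417°.
Extended square 9, 9: +9·0.00833333° lon, +9·0.00416667° lat → SW at lon -4.00833°, lat 34.0792°.
Cell spans 0.00833333° lon × 0.00416667° lat.
west -4.00833, east -4.00000.

-4.00833, -4.00000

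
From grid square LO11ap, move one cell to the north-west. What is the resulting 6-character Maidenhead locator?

Longitude subsquare a = 0; −1 → -1, wraps to 23 = x, carry into square.
Longitude square 1; −1 → 0.
Latitude subsquare p = 15; +1 → 16 = q.

LO01xq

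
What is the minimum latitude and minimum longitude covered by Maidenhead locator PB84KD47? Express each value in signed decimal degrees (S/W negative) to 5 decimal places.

-75.84583, 136.86667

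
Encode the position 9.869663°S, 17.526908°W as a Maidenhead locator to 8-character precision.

II10fd61

Shift to the Maidenhead origin (180°W, 90°S): lon 162.47309, lat 80.13034.
Field: lon ⌊162.47309/20⌋ = 8 → I; lat ⌊80.13034/10⌋ = 8 → I.
Square: lon ⌊2.47309/2⌋ = 1; lat ⌊0.13034/1⌋ = 0.
Subsquare: lon ⌊0.47309/0.0833333⌋ = 5 → f; lat ⌊0.13034/0.0416667⌋ = 3 → d.
Extended square: lon ⌊0.05643/0.00833333⌋ = 6; lat ⌊0.00534/0.00416667⌋ = 1.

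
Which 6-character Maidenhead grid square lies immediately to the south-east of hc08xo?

HC18an

Longitude subsquare x = 23; +1 → 24, wraps to 0 = a, carry into square.
Longitude square 0; +1 → 1.
Latitude subsquare o = 14; −1 → 13 = n.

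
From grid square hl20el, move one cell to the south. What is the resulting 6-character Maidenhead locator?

HL20ek

Latitude subsquare l = 11; −1 → 10 = k.
The longitude characters are unchanged.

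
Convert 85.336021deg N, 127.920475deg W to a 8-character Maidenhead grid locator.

CR65ai90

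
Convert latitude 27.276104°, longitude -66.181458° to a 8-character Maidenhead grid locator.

FL67vg86

Shift to the Maidenhead origin (180°W, 90°S): lon 113.81854, lat 117.27610.
Field: lon ⌊113.81854/20⌋ = 5 → F; lat ⌊117.27610/10⌋ = 11 → L.
Square: lon ⌊13.81854/2⌋ = 6; lat ⌊7.27610/1⌋ = 7.
Subsquare: lon ⌊1.81854/0.0833333⌋ = 21 → v; lat ⌊0.27610/0.0416667⌋ = 6 → g.
Extended square: lon ⌊0.06854/0.00833333⌋ = 8; lat ⌊0.02610/0.00416667⌋ = 6.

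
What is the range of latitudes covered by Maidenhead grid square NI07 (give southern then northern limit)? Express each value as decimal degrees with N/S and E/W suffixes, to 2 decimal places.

3.00° S, 2.00° S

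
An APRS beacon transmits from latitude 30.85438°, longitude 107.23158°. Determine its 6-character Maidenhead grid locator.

OM30ou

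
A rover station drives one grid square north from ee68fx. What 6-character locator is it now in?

Latitude subsquare x = 23; +1 → 24, wraps to 0 = a, carry into square.
Latitude square 8; +1 → 9.
The longitude characters are unchanged.

EE69fa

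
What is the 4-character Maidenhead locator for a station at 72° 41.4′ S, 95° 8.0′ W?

EB27

Add 180° to longitude and 90° to latitude: 84.87, 17.31.
Field (20°×10°, letters A–R): lon ⌊84.87/20⌋ = 4 → E; lat ⌊17.31/10⌋ = 1 → B.
Square (2°×1°, digits 0–9): lon ⌊4.87/2⌋ = 2; lat ⌊7.31/1⌋ = 7.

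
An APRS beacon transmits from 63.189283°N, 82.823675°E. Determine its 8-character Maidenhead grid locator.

Offset from 180°W / 90°S: lon 262.82367°, lat 153.18928°.
Field: lon ⌊262.82367/20⌋ = 13 → N; lat ⌊153.18928/10⌋ = 15 → P.
Square: lon ⌊2.82367/2⌋ = 1; lat ⌊3.18928/1⌋ = 3.
Subsquare: lon ⌊0.82367/0.0833333⌋ = 9 → j; lat ⌊0.18928/0.0416667⌋ = 4 → e.
Extended square: lon ⌊0.07367/0.00833333⌋ = 8; lat ⌊0.02262/0.00416667⌋ = 5.

NP13je85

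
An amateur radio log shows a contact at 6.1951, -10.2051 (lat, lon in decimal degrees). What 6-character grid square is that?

IJ46ve

Offset from 180°W / 90°S: lon 169.7949°, lat 96.1951°.
Field (20°×10°, letters A–R): lon ⌊169.7949/20⌋ = 8 → I; lat ⌊96.1951/10⌋ = 9 → J.
Square (2°×1°, digits 0–9): lon ⌊9.7949/2⌋ = 4; lat ⌊6.1951/1⌋ = 6.
Subsquare (5′×2.5′, letters a–x): lon ⌊1.7949/0.0833333⌋ = 21 → v; lat ⌊0.1951/0.0416667⌋ = 4 → e.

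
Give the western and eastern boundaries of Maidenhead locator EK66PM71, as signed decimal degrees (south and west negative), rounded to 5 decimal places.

Field E=4, K=10: +4·20° lon, +10·10° lat → SW at lon -100°, lat 10°.
Square 6, 6: +6·2° lon, +6·1° lat → SW at lon -88°, lat 16°.
Subsquare p=15, m=12: +15·0.0833333° lon, +12·0.0416667° lat → SW at lon -86.75°, lat 16.5°.
Extended square 7, 1: +7·0.00833333° lon, +1·0.00416667° lat → SW at lon -86.6917°, lat 16.5042°.
Cell spans 0.00833333° lon × 0.00416667° lat.
west -86.69167, east -86.68333.

-86.69167, -86.68333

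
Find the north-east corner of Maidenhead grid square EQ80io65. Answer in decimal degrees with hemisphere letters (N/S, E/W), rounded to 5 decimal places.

70.60833° N, 83.27500° W

Field E=4, Q=16: +4·20° lon, +16·10° lat → SW at lon -100°, lat 70°.
Square 8, 0: +8·2° lon, +0·1° lat → SW at lon -84°, lat 70°.
Subsquare i=8, o=14: +8·0.0833333° lon, +14·0.0416667° lat → SW at lon -83.3333°, lat 70.5833°.
Extended square 6, 5: +6·0.00833333° lon, +5·0.00416667° lat → SW at lon -83.2833°, lat 70.6042°.
Cell spans 0.00833333° lon × 0.00416667° lat. NE corner is SW corner plus one full cell.
latitude 70.60833° N, longitude 83.27500° W.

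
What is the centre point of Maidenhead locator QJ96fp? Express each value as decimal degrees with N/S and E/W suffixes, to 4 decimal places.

6.6458° N, 158.4583° E

Field Q=16, J=9: +16·20° lon, +9·10° lat → SW at lon 140°, lat 0°.
Square 9, 6: +9·2° lon, +6·1° lat → SW at lon 158°, lat 6°.
Subsquare f=5, p=15: +5·0.0833333° lon, +15·0.0416667° lat → SW at lon 158.417°, lat 6.625°.
Cell spans 0.0833333° lon × 0.0416667° lat. Centre is SW corner plus half of each.
latitude 6.6458° N, longitude 158.4583° E.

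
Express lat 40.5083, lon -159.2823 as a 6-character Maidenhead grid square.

BN00im

Offset from 180°W / 90°S: lon 20.7177°, lat 130.5083°.
Field: lon ⌊20.7177/20⌋ = 1 → B; lat ⌊130.5083/10⌋ = 13 → N.
Square: lon ⌊0.7177/2⌋ = 0; lat ⌊0.5083/1⌋ = 0.
Subsquare: lon ⌊0.7177/0.0833333⌋ = 8 → i; lat ⌊0.5083/0.0416667⌋ = 12 → m.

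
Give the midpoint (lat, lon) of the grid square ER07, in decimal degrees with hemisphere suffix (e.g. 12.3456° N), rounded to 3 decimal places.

Field E=4, R=17: +4·20° lon, +17·10° lat → SW at lon -100°, lat 80°.
Square 0, 7: +0·2° lon, +7·1° lat → SW at lon -100°, lat 87°.
Cell spans 2° lon × 1° lat. Centre is SW corner plus half of each.
latitude 87.500° N, longitude 99.000° W.

87.500° N, 99.000° W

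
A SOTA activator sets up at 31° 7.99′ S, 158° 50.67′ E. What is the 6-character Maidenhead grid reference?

QF98ku

Add 180° to longitude and 90° to latitude: 338.8445, 58.8668.
Field (20°×10°, letters A–R): lon ⌊338.8445/20⌋ = 16 → Q; lat ⌊58.8668/10⌋ = 5 → F.
Square (2°×1°, digits 0–9): lon ⌊18.8445/2⌋ = 9; lat ⌊8.8668/1⌋ = 8.
Subsquare (5′×2.5′, letters a–x): lon ⌊0.8445/0.0833333⌋ = 10 → k; lat ⌊0.8668/0.0416667⌋ = 20 → u.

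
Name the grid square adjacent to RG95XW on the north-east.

AG05ax

Longitude subsquare x = 23; +1 → 24, wraps to 0 = a, carry into square.
Longitude square 9; +1 → 10, wraps to 0, carry into field.
Longitude field R = 17; +1 → 18, wraps to 0 = A, wrapping around the antimeridian.
Latitude subsquare w = 22; +1 → 23 = x.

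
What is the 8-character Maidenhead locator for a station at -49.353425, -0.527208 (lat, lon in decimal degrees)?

Shift to the Maidenhead origin (180°W, 90°S): lon 179.47279, lat 40.64657.
Field (20°×10°, letters A–R): lon ⌊179.47279/20⌋ = 8 → I; lat ⌊40.64657/10⌋ = 4 → E.
Square (2°×1°, digits 0–9): lon ⌊19.47279/2⌋ = 9; lat ⌊0.64657/1⌋ = 0.
Subsquare (5′×2.5′, letters a–x): lon ⌊1.47279/0.0833333⌋ = 17 → r; lat ⌊0.64657/0.0416667⌋ = 15 → p.
Extended square (30″×15″, digits 0–9): lon ⌊0.05613/0.00833333⌋ = 6; lat ⌊0.02157/0.00416667⌋ = 5.

IE90rp65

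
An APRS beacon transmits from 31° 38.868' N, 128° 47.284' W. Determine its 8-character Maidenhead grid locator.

Add 180° to longitude and 90° to latitude: 51.21193, 121.64780.
Field (20°×10°, letters A–R): lon ⌊51.21193/20⌋ = 2 → C; lat ⌊121.64780/10⌋ = 12 → M.
Square (2°×1°, digits 0–9): lon ⌊11.21193/2⌋ = 5; lat ⌊1.64780/1⌋ = 1.
Subsquare (5′×2.5′, letters a–x): lon ⌊1.21193/0.0833333⌋ = 14 → o; lat ⌊0.64780/0.0416667⌋ = 15 → p.
Extended square (30″×15″, digits 0–9): lon ⌊0.04527/0.00833333⌋ = 5; lat ⌊0.02280/0.00416667⌋ = 5.

CM51op55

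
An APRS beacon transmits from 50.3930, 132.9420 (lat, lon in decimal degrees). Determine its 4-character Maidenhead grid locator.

PO60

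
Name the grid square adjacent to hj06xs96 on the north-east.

HJ16as07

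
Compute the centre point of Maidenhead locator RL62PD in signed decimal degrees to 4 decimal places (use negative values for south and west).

Field R=17, L=11: +17·20° lon, +11·10° lat → SW at lon 160°, lat 20°.
Square 6, 2: +6·2° lon, +2·1° lat → SW at lon 172°, lat 22°.
Subsquare p=15, d=3: +15·0.0833333° lon, +3·0.0416667° lat → SW at lon 173.25°, lat 22.125°.
Cell spans 0.0833333° lon × 0.0416667° lat. Centre is SW corner plus half of each.
latitude 22.1458, longitude 173.2917.

22.1458, 173.2917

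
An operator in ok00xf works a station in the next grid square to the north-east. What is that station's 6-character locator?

OK10ag

Longitude subsquare x = 23; +1 → 24, wraps to 0 = a, carry into square.
Longitude square 0; +1 → 1.
Latitude subsquare f = 5; +1 → 6 = g.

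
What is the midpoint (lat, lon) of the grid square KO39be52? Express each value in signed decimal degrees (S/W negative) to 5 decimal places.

59.17708, 26.12917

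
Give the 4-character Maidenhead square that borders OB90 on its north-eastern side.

PB01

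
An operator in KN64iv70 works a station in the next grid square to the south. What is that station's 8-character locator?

KN64iu79

Latitude extended square 0; −1 → -1, wraps to 9, carry into subsquare.
Latitude subsquare v = 21; −1 → 20 = u.
The longitude characters are unchanged.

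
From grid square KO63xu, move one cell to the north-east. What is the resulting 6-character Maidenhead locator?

KO73av

Longitude subsquare x = 23; +1 → 24, wraps to 0 = a, carry into square.
Longitude square 6; +1 → 7.
Latitude subsquare u = 20; +1 → 21 = v.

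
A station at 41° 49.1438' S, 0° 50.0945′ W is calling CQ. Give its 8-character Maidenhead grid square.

IE98ne93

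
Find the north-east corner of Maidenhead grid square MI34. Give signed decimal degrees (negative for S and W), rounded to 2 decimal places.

-5.00, 68.00

Field M=12, I=8: +12·20° lon, +8·10° lat → SW at lon 60°, lat -10°.
Square 3, 4: +3·2° lon, +4·1° lat → SW at lon 66°, lat -6°.
Cell spans 2° lon × 1° lat. NE corner is SW corner plus one full cell.
latitude -5.00, longitude 68.00.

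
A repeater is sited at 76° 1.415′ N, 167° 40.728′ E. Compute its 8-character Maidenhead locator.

RQ36ua15

Offset from 180°W / 90°S: lon 347.67880°, lat 166.02358°.
Field: lon ⌊347.67880/20⌋ = 17 → R; lat ⌊166.02358/10⌋ = 16 → Q.
Square: lon ⌊7.67880/2⌋ = 3; lat ⌊6.02358/1⌋ = 6.
Subsquare: lon ⌊1.67880/0.0833333⌋ = 20 → u; lat ⌊0.02358/0.0416667⌋ = 0 → a.
Extended square: lon ⌊0.01213/0.00833333⌋ = 1; lat ⌊0.02358/0.00416667⌋ = 5.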